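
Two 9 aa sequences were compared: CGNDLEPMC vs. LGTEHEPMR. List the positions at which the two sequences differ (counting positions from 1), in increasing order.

1, 3, 4, 5, 9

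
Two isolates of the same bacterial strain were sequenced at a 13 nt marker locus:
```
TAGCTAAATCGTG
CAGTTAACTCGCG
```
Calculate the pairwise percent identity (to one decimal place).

Mismatches at positions 1, 4, 8, 12 (1-based): 4 of 13.
Identical positions: 9/13 = 69.23% → 69.2%.

69.2%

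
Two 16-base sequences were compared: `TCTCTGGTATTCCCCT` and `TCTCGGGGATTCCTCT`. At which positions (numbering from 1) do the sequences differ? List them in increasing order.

5, 8, 14

Differences at position 5 (T→G), position 8 (T→G), position 14 (C→T).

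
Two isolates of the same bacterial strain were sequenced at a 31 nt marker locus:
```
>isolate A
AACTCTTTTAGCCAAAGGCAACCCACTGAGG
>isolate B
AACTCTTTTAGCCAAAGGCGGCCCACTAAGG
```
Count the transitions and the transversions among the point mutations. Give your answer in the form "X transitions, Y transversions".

Mismatches (1-based):
position 20: A→G (purine→purine, transition)
position 21: A→G (purine→purine, transition)
position 28: G→A (purine→purine, transition)

3 transitions, 0 transversions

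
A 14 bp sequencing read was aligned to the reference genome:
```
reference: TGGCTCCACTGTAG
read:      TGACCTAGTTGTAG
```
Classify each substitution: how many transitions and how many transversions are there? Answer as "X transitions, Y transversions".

5 transitions, 1 transversion

Transitions (purine↔purine or pyrimidine↔pyrimidine): 3 G→A, 5 T→C, 6 C→T, 8 A→G, 9 C→T.
Transversions (purine↔pyrimidine): 7 C→A.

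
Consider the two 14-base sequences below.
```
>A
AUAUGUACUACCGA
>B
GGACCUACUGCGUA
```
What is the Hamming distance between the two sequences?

7

Mismatches (1-based): position 1: A→G; position 2: U→G; position 4: U→C; position 5: G→C; position 10: A→G; position 12: C→G; position 13: G→U.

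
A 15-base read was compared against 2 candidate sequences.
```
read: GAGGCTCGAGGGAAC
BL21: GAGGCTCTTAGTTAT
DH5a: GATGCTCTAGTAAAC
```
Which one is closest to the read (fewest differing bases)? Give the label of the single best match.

DH5a

Hamming distances to read — BL21: 6; DH5a: 4.
Smallest is DH5a with 4 mismatches.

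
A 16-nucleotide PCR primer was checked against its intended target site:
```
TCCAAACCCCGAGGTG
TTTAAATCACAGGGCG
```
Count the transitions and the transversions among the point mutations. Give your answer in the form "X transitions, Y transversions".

6 transitions, 1 transversion

Mismatches (1-based):
site 2: C→T (pyrimidine→pyrimidine, transition)
site 3: C→T (pyrimidine→pyrimidine, transition)
site 7: C→T (pyrimidine→pyrimidine, transition)
site 9: C→A (pyrimidine→purine, transversion)
site 11: G→A (purine→purine, transition)
site 12: A→G (purine→purine, transition)
site 15: T→C (pyrimidine→pyrimidine, transition)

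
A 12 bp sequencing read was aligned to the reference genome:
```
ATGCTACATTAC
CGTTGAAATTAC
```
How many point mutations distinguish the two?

Mismatches (1-based): site 1: A→C; site 2: T→G; site 3: G→T; site 4: C→T; site 5: T→G; site 7: C→A.

6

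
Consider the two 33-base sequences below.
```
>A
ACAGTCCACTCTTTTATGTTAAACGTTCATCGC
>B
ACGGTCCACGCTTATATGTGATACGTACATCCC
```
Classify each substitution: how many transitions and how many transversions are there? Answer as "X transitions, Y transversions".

1 transition, 6 transversions

Transitions (purine↔purine or pyrimidine↔pyrimidine): 3 A→G.
Transversions (purine↔pyrimidine): 10 T→G, 14 T→A, 20 T→G, 22 A→T, 27 T→A, 32 G→C.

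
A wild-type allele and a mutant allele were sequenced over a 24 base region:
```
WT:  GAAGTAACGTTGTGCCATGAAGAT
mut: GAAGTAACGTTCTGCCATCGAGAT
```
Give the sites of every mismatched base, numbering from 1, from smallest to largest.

12, 19, 20

Differences at site 12 (G→C), site 19 (G→C), site 20 (A→G).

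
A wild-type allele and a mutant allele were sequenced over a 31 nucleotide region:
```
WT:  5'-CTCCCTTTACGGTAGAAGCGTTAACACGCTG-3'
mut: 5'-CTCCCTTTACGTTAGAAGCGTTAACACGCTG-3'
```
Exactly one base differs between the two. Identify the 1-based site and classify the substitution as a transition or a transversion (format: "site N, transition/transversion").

site 12, transversion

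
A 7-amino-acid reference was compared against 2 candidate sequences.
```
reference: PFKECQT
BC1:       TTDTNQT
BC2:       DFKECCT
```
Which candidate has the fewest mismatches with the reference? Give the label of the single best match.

BC2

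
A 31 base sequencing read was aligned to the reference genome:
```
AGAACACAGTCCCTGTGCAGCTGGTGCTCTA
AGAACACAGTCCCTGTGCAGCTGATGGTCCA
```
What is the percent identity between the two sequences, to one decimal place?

3 positions differ (24, 27, 30), so 28 of 31 match: 28/31 = 90.32%.

90.3%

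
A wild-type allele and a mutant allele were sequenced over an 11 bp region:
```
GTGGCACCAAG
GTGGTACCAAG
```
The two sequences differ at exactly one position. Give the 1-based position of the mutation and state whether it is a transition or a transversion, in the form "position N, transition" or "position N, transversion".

Position 5 changes C→T. C is a pyrimidine and T is a pyrimidine, so this is a transition.

position 5, transition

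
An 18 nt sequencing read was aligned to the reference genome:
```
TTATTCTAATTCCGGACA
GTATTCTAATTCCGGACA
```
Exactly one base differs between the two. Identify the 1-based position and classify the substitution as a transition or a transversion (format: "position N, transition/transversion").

The sequences differ only at position 1: T→G (pyrimidine→purine), a transversion.

position 1, transversion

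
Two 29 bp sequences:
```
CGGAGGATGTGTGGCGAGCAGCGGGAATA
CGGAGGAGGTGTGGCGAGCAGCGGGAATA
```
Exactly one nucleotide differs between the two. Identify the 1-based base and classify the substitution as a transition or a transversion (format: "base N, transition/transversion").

Base 8 changes T→G. T is a pyrimidine and G is a purine, so this is a transversion.

base 8, transversion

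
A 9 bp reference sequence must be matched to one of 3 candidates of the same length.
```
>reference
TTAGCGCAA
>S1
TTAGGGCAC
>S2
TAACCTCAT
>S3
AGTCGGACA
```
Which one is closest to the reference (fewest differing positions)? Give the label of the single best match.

S1

S1 differs at 2 positions; S2 differs at 4 positions; S3 differs at 7 positions. The closest is S1.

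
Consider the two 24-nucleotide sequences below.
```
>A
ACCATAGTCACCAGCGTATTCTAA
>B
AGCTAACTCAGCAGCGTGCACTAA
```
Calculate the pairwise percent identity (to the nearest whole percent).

Mismatches at positions 2, 4, 5, 7, 11, 18, 19, 20 (1-based): 8 of 24.
Identical positions: 16/24 = 66.67% → 67%.

67%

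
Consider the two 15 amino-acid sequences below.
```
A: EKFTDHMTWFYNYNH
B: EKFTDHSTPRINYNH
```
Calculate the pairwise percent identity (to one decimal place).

Mismatches at positions 7, 9, 10, 11 (1-based): 4 of 15.
Identical positions: 11/15 = 73.33% → 73.3%.

73.3%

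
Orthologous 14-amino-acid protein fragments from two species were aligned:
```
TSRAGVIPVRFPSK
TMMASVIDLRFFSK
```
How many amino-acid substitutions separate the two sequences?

6

Comparing position by position, 6 residues differ: 2 (S/M), 3 (R/M), 5 (G/S), 8 (P/D), 9 (V/L), 12 (P/F).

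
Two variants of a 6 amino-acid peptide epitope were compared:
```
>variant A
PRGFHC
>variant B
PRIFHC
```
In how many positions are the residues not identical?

1

Comparing position by position, 1 position differs: 3 (G/I).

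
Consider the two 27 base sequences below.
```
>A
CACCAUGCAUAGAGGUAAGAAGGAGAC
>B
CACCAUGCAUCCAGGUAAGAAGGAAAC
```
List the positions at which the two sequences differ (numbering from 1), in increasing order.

11, 12, 25

Differences at position 11 (A→C), position 12 (G→C), position 25 (G→A).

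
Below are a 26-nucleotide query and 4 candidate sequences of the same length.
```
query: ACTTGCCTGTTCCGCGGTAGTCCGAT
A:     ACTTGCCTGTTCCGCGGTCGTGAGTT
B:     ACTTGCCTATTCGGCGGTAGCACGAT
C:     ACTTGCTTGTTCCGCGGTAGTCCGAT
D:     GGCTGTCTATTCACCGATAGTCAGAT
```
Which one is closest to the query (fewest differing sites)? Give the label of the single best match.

C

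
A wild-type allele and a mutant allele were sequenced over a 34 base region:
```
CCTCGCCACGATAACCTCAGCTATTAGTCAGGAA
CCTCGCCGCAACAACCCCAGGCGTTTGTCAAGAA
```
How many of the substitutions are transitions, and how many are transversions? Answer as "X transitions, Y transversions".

Mismatches (1-based):
position 8: A→G (purine→purine, transition)
position 10: G→A (purine→purine, transition)
position 12: T→C (pyrimidine→pyrimidine, transition)
position 17: T→C (pyrimidine→pyrimidine, transition)
position 21: C→G (pyrimidine→purine, transversion)
position 22: T→C (pyrimidine→pyrimidine, transition)
position 23: A→G (purine→purine, transition)
position 26: A→T (purine→pyrimidine, transversion)
position 31: G→A (purine→purine, transition)

7 transitions, 2 transversions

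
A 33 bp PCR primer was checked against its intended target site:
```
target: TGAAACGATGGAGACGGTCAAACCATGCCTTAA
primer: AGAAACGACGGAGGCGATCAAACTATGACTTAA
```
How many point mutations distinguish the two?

Mismatches (1-based): site 1: T→A; site 9: T→C; site 14: A→G; site 17: G→A; site 24: C→T; site 28: C→A.

6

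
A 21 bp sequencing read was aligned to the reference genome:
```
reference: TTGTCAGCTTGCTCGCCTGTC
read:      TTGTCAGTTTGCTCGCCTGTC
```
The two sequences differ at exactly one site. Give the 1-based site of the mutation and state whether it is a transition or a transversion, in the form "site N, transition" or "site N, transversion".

Site 8 changes C→T. C is a pyrimidine and T is a pyrimidine, so this is a transition.

site 8, transition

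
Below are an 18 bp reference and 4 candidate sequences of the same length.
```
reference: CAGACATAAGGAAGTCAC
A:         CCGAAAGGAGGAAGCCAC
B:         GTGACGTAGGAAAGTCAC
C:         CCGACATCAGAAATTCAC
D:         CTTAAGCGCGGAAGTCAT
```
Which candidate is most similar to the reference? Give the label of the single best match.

Hamming distances to reference — A: 5; B: 5; C: 4; D: 8.
Smallest is C with 4 mismatches.

C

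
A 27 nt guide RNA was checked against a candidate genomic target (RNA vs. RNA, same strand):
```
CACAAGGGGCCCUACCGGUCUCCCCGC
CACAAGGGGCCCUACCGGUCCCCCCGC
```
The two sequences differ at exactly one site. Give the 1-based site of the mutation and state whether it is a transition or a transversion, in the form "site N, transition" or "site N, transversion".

site 21, transition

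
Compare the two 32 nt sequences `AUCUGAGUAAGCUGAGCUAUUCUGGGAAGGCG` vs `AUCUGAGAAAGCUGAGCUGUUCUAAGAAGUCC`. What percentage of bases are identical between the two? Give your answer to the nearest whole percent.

81%

6 positions differ (8, 19, 24, 25, 30, 32), so 26 of 32 match: 26/32 = 81.25%.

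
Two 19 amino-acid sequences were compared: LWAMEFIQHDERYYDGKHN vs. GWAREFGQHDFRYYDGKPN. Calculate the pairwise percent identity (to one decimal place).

5 positions differ (1, 4, 7, 11, 18), so 14 of 19 match: 14/19 = 73.68%.

73.7%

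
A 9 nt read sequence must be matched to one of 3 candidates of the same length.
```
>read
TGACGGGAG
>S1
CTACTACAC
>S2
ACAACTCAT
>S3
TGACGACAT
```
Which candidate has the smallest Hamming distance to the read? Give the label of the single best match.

S1 differs at 6 bases; S2 differs at 7 bases; S3 differs at 3 bases. The closest is S3.

S3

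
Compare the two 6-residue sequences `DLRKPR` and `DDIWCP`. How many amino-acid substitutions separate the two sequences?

Comparing position by position, 5 positions differ: 2 (L/D), 3 (R/I), 4 (K/W), 5 (P/C), 6 (R/P).

5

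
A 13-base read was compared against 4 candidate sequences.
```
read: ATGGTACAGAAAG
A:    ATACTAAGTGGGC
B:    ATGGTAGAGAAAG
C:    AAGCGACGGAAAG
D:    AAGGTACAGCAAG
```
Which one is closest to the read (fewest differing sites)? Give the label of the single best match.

B

A differs at 9 sites; B differs at 1 site; C differs at 4 sites; D differs at 2 sites. The closest is B.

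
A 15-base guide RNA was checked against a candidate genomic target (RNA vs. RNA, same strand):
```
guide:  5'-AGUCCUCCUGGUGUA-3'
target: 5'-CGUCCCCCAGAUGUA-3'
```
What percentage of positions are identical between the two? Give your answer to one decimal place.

73.3%

Mismatches at positions 1, 6, 9, 11 (1-based): 4 of 15.
Identical positions: 11/15 = 73.33% → 73.3%.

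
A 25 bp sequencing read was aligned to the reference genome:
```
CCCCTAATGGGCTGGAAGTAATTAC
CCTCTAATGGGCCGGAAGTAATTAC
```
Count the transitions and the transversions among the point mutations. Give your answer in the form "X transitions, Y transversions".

2 transitions, 0 transversions

Mismatches (1-based):
site 3: C→T (pyrimidine→pyrimidine, transition)
site 13: T→C (pyrimidine→pyrimidine, transition)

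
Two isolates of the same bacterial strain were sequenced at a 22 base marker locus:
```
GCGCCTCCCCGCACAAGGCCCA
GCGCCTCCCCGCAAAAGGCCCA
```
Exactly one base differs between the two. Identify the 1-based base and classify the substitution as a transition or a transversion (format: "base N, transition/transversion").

The sequences differ only at base 14: C→A (pyrimidine→purine), a transversion.

base 14, transversion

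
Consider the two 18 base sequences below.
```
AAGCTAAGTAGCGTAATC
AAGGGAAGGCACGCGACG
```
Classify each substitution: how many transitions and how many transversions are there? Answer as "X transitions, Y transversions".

Mismatches (1-based):
site 4: C→G (pyrimidine→purine, transversion)
site 5: T→G (pyrimidine→purine, transversion)
site 9: T→G (pyrimidine→purine, transversion)
site 10: A→C (purine→pyrimidine, transversion)
site 11: G→A (purine→purine, transition)
site 14: T→C (pyrimidine→pyrimidine, transition)
site 15: A→G (purine→purine, transition)
site 17: T→C (pyrimidine→pyrimidine, transition)
site 18: C→G (pyrimidine→purine, transversion)

4 transitions, 5 transversions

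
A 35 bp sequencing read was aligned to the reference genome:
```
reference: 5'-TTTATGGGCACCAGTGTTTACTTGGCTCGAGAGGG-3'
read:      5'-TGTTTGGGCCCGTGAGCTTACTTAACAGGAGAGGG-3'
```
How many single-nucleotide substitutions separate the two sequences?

11

Comparing position by position, 11 positions differ: 2 (T/G), 4 (A/T), 10 (A/C), 12 (C/G), 13 (A/T), 15 (T/A), 17 (T/C), 24 (G/A), 25 (G/A), 27 (T/A), 28 (C/G).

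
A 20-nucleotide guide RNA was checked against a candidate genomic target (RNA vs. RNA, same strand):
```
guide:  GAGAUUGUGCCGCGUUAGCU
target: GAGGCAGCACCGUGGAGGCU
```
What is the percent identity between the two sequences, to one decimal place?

55.0%

Mismatches at positions 4, 5, 6, 8, 9, 13, 15, 16, 17 (1-based): 9 of 20.
Identical positions: 11/20 = 55% → 55.0%.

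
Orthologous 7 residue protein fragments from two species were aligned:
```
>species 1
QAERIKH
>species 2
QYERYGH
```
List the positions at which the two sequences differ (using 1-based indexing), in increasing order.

2, 5, 6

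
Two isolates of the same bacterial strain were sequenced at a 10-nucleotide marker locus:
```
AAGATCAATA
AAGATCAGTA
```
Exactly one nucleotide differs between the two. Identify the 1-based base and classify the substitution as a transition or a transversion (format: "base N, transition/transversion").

Base 8 changes A→G. A is a purine and G is a purine, so this is a transition.

base 8, transition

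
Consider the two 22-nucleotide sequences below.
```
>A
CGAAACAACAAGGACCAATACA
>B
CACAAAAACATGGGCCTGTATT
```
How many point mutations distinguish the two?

9

The sequences differ at bases 2, 3, 6, 11, 14, 17, 18, 21, 22 (1-based) — 9 in total.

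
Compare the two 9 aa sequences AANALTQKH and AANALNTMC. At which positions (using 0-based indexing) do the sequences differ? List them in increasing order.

5, 6, 7, 8

Scanning 0-based: 5: T/N; 6: Q/T; 7: K/M; 8: H/C.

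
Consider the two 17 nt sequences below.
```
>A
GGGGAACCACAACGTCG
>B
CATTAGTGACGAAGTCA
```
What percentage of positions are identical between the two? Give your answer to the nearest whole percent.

41%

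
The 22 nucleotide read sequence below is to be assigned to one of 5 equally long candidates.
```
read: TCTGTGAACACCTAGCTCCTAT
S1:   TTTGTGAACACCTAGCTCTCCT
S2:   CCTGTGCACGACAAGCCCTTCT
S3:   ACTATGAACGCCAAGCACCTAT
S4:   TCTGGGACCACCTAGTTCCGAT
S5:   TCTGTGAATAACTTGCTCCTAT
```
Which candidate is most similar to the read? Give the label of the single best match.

S5

S1 differs at 4 sites; S2 differs at 8 sites; S3 differs at 5 sites; S4 differs at 4 sites; S5 differs at 3 sites. The closest is S5.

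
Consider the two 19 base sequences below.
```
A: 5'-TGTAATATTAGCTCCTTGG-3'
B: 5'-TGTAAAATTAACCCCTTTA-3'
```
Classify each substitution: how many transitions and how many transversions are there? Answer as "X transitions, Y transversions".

Transitions (purine↔purine or pyrimidine↔pyrimidine): 11 G→A, 13 T→C, 19 G→A.
Transversions (purine↔pyrimidine): 6 T→A, 18 G→T.

3 transitions, 2 transversions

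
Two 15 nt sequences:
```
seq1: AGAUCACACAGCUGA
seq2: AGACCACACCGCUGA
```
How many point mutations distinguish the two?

2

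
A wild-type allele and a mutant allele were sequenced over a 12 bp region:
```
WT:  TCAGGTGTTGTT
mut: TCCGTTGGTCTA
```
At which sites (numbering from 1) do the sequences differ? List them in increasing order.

3, 5, 8, 10, 12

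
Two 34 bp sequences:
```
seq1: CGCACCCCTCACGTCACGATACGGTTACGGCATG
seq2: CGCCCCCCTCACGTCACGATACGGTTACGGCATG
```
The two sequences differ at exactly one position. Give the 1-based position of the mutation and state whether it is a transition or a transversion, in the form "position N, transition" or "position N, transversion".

position 4, transversion

The sequences differ only at position 4: A→C (purine→pyrimidine), a transversion.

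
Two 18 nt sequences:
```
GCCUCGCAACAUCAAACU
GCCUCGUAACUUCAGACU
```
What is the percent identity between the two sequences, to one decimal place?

Mismatches at positions 7, 11, 15 (1-based): 3 of 18.
Identical positions: 15/18 = 83.33% → 83.3%.

83.3%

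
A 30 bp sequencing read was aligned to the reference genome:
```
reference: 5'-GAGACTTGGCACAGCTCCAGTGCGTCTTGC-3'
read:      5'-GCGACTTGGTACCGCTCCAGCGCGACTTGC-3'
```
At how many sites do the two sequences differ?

Comparing position by position, 5 sites differ: 2 (A/C), 10 (C/T), 13 (A/C), 21 (T/C), 25 (T/A).

5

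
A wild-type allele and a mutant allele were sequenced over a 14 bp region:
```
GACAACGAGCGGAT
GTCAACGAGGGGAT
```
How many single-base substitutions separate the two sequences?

2

Mismatches (1-based): position 2: A→T; position 10: C→G.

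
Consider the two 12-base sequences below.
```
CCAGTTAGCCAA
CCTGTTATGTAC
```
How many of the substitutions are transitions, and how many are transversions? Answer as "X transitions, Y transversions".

Mismatches (1-based):
position 3: A→T (purine→pyrimidine, transversion)
position 8: G→T (purine→pyrimidine, transversion)
position 9: C→G (pyrimidine→purine, transversion)
position 10: C→T (pyrimidine→pyrimidine, transition)
position 12: A→C (purine→pyrimidine, transversion)

1 transition, 4 transversions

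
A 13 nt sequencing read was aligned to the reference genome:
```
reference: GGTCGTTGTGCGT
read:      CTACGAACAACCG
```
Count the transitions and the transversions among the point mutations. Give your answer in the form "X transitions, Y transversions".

1 transition, 9 transversions

Transitions (purine↔purine or pyrimidine↔pyrimidine): 10 G→A.
Transversions (purine↔pyrimidine): 1 G→C, 2 G→T, 3 T→A, 6 T→A, 7 T→A, 8 G→C, 9 T→A, 12 G→C, 13 T→G.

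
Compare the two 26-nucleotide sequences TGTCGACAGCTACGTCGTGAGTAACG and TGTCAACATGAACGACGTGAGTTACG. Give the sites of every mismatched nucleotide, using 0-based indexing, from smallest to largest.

4, 8, 9, 10, 14, 22

Differences at site 4 (G→A), site 8 (G→T), site 9 (C→G), site 10 (T→A), site 14 (T→A), site 22 (A→T).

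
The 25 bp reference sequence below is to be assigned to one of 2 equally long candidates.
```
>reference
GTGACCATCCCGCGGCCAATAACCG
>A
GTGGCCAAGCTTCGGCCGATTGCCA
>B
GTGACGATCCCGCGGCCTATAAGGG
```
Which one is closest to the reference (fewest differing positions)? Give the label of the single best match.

B

Hamming distances to reference — A: 9; B: 4.
Smallest is B with 4 mismatches.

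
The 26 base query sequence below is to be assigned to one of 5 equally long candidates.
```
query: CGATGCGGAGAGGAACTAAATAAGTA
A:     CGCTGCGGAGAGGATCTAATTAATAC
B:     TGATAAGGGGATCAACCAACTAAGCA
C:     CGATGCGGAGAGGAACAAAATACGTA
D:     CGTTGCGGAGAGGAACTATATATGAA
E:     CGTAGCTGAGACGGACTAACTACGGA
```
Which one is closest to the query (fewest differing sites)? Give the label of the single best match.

C

Hamming distances to query — A: 6; B: 9; C: 2; D: 4; E: 8.
Smallest is C with 2 mismatches.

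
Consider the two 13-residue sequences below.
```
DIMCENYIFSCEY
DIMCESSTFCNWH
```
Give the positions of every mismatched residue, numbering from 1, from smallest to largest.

6, 7, 8, 10, 11, 12, 13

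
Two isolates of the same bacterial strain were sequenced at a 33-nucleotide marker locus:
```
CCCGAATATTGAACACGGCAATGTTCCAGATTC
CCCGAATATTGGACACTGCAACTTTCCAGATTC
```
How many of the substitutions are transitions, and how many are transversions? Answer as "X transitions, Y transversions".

2 transitions, 2 transversions

Transitions (purine↔purine or pyrimidine↔pyrimidine): 12 A→G, 22 T→C.
Transversions (purine↔pyrimidine): 17 G→T, 23 G→T.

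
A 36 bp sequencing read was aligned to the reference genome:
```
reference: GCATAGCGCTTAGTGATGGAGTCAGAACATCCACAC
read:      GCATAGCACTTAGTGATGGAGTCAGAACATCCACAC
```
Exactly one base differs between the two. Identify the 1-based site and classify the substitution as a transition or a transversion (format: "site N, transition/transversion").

Site 8 changes G→A. G is a purine and A is a purine, so this is a transition.

site 8, transition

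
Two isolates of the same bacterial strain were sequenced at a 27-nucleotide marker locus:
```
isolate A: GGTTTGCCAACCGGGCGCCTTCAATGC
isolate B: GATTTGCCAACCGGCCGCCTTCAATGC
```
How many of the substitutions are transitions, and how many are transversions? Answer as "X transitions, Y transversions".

1 transition, 1 transversion

Transitions (purine↔purine or pyrimidine↔pyrimidine): 2 G→A.
Transversions (purine↔pyrimidine): 15 G→C.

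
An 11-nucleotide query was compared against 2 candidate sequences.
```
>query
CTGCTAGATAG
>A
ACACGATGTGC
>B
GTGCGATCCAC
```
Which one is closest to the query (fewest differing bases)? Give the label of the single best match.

B

A differs at 8 bases; B differs at 6 bases. The closest is B.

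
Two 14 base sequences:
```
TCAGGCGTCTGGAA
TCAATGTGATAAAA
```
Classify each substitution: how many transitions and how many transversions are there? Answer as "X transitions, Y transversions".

Transitions (purine↔purine or pyrimidine↔pyrimidine): 4 G→A, 11 G→A, 12 G→A.
Transversions (purine↔pyrimidine): 5 G→T, 6 C→G, 7 G→T, 8 T→G, 9 C→A.

3 transitions, 5 transversions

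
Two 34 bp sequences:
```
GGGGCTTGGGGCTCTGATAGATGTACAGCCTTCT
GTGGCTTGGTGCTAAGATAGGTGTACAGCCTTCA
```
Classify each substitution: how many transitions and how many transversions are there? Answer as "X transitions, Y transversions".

1 transition, 5 transversions

Transitions (purine↔purine or pyrimidine↔pyrimidine): 21 A→G.
Transversions (purine↔pyrimidine): 2 G→T, 10 G→T, 14 C→A, 15 T→A, 34 T→A.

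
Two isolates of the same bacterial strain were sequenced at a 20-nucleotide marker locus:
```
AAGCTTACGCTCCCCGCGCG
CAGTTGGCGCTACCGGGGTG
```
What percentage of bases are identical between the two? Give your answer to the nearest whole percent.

60%

Mismatches at positions 1, 4, 6, 7, 12, 15, 17, 19 (1-based): 8 of 20.
Identical positions: 12/20 = 60% → 60%.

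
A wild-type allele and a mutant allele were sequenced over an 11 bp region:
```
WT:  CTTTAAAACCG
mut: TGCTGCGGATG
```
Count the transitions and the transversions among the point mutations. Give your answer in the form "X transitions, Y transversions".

Mismatches (1-based):
position 1: C→T (pyrimidine→pyrimidine, transition)
position 2: T→G (pyrimidine→purine, transversion)
position 3: T→C (pyrimidine→pyrimidine, transition)
position 5: A→G (purine→purine, transition)
position 6: A→C (purine→pyrimidine, transversion)
position 7: A→G (purine→purine, transition)
position 8: A→G (purine→purine, transition)
position 9: C→A (pyrimidine→purine, transversion)
position 10: C→T (pyrimidine→pyrimidine, transition)

6 transitions, 3 transversions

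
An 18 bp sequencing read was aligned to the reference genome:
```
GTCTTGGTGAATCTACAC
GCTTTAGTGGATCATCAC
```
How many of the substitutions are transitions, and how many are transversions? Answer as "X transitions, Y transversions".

4 transitions, 2 transversions

Transitions (purine↔purine or pyrimidine↔pyrimidine): 2 T→C, 3 C→T, 6 G→A, 10 A→G.
Transversions (purine↔pyrimidine): 14 T→A, 15 A→T.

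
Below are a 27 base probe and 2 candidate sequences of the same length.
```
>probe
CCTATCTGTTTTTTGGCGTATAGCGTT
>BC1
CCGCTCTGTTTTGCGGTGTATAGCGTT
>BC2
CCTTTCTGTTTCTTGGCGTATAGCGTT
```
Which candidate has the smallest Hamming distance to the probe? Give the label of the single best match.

BC2

BC1 differs at 5 positions; BC2 differs at 2 positions. The closest is BC2.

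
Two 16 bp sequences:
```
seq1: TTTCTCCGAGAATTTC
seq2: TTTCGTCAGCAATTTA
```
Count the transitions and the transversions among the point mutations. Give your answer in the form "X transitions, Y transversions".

3 transitions, 3 transversions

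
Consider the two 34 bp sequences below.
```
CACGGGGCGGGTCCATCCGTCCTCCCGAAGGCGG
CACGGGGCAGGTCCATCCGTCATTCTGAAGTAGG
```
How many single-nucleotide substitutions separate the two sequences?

6

Comparing position by position, 6 sites differ: 9 (G/A), 22 (C/A), 24 (C/T), 26 (C/T), 31 (G/T), 32 (C/A).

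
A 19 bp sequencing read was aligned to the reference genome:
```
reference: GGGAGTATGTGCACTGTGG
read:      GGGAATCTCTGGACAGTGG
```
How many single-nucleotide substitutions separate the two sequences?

Comparing position by position, 5 positions differ: 5 (G/A), 7 (A/C), 9 (G/C), 12 (C/G), 15 (T/A).

5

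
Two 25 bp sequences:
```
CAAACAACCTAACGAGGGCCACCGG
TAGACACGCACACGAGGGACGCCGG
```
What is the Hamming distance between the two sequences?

8

Comparing position by position, 8 positions differ: 1 (C/T), 3 (A/G), 7 (A/C), 8 (C/G), 10 (T/A), 11 (A/C), 19 (C/A), 21 (A/G).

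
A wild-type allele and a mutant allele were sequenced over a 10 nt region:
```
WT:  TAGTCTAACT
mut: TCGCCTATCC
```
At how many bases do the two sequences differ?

The sequences differ at bases 2, 4, 8, 10 (1-based) — 4 in total.

4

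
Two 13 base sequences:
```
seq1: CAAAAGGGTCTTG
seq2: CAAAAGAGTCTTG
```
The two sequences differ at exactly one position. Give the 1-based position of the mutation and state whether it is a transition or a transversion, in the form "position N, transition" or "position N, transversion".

position 7, transition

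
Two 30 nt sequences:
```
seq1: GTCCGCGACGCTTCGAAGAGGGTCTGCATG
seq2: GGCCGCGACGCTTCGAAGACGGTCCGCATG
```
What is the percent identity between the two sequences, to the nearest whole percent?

90%

Mismatches at positions 2, 20, 25 (1-based): 3 of 30.
Identical positions: 27/30 = 90% → 90%.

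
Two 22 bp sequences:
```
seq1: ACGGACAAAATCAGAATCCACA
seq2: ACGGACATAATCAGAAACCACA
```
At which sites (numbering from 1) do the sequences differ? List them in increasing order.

8, 17

Scanning 1-based: 8: A/T; 17: T/A.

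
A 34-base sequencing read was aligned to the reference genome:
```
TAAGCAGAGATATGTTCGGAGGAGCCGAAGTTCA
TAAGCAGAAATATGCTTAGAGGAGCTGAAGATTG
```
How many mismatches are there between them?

8

Comparing position by position, 8 positions differ: 9 (G/A), 15 (T/C), 17 (C/T), 18 (G/A), 26 (C/T), 31 (T/A), 33 (C/T), 34 (A/G).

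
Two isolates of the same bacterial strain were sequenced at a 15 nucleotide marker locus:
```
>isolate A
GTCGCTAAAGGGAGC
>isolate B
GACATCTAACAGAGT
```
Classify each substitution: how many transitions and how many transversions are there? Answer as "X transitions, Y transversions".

5 transitions, 3 transversions

Mismatches (1-based):
site 2: T→A (pyrimidine→purine, transversion)
site 4: G→A (purine→purine, transition)
site 5: C→T (pyrimidine→pyrimidine, transition)
site 6: T→C (pyrimidine→pyrimidine, transition)
site 7: A→T (purine→pyrimidine, transversion)
site 10: G→C (purine→pyrimidine, transversion)
site 11: G→A (purine→purine, transition)
site 15: C→T (pyrimidine→pyrimidine, transition)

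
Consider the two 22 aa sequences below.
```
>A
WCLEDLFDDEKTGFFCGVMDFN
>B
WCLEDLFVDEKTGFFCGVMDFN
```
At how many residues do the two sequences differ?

1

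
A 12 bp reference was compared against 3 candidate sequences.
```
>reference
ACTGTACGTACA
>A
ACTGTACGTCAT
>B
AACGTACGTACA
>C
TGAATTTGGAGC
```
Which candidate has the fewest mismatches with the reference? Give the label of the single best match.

B

A differs at 3 sites; B differs at 2 sites; C differs at 9 sites. The closest is B.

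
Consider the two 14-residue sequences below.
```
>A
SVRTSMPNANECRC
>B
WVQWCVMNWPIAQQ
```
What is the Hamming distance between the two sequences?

Comparing position by position, 12 residues differ: 1 (S/W), 3 (R/Q), 4 (T/W), 5 (S/C), 6 (M/V), 7 (P/M), 9 (A/W), 10 (N/P), 11 (E/I), 12 (C/A), 13 (R/Q), 14 (C/Q).

12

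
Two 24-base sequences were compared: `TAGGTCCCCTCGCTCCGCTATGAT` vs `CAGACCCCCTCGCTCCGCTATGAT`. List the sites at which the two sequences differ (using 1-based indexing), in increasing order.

Scanning 1-based: 1: T/C; 4: G/A; 5: T/C.

1, 4, 5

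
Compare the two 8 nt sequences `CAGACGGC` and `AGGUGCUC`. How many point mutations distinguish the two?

6

Mismatches (1-based): site 1: C→A; site 2: A→G; site 4: A→U; site 5: C→G; site 6: G→C; site 7: G→U.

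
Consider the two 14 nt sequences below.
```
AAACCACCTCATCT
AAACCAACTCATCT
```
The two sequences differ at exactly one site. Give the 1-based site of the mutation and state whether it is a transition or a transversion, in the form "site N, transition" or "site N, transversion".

site 7, transversion

The sequences differ only at site 7: C→A (pyrimidine→purine), a transversion.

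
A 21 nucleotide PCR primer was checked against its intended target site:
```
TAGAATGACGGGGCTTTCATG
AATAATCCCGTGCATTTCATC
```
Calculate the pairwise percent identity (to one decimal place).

61.9%

8 positions differ (1, 3, 7, 8, 11, 13, 14, 21), so 13 of 21 match: 13/21 = 61.9%.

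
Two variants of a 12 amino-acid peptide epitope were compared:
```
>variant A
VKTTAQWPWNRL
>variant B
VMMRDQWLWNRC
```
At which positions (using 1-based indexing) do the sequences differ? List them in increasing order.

Differences at position 2 (K→M), position 3 (T→M), position 4 (T→R), position 5 (A→D), position 8 (P→L), position 12 (L→C).

2, 3, 4, 5, 8, 12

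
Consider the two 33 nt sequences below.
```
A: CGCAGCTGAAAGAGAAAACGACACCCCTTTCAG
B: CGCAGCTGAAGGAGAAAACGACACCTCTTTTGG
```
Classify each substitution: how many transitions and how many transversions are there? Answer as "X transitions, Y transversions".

4 transitions, 0 transversions

Mismatches (1-based):
site 11: A→G (purine→purine, transition)
site 26: C→T (pyrimidine→pyrimidine, transition)
site 31: C→T (pyrimidine→pyrimidine, transition)
site 32: A→G (purine→purine, transition)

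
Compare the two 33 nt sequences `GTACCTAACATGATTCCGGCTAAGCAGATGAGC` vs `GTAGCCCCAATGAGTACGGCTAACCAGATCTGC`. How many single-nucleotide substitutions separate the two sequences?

The sequences differ at bases 4, 6, 7, 8, 9, 14, 16, 24, 30, 31 (1-based) — 10 in total.

10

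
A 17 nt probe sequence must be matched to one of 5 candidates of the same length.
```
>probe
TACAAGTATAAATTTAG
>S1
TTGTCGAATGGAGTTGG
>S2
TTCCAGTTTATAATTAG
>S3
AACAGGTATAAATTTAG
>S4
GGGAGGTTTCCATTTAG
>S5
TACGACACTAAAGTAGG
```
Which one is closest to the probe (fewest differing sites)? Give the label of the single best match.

S1 differs at 9 sites; S2 differs at 5 sites; S3 differs at 2 sites; S4 differs at 7 sites; S5 differs at 7 sites. The closest is S3.

S3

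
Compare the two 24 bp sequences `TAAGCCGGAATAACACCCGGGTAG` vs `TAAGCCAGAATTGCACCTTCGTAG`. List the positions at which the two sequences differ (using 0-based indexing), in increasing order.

Scanning 0-based: 6: G/A; 11: A/T; 12: A/G; 17: C/T; 18: G/T; 19: G/C.

6, 11, 12, 17, 18, 19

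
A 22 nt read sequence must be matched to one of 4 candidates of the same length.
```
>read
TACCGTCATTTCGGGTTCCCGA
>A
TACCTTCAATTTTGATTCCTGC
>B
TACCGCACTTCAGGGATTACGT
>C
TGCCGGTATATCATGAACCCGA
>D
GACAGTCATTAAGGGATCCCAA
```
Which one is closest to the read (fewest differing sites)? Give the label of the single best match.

A differs at 7 sites; B differs at 9 sites; C differs at 8 sites; D differs at 6 sites. The closest is D.

D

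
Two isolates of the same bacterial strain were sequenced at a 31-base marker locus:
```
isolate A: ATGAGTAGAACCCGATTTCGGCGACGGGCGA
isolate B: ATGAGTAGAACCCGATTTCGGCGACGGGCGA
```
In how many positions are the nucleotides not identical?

0

The two sequences are identical at every position.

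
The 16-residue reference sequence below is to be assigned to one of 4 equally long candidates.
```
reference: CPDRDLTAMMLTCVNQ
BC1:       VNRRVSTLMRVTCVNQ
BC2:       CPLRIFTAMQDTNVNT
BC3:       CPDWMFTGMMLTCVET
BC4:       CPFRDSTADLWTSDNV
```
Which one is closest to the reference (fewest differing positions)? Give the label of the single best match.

Hamming distances to reference — BC1: 8; BC2: 7; BC3: 6; BC4: 8.
Smallest is BC3 with 6 mismatches.

BC3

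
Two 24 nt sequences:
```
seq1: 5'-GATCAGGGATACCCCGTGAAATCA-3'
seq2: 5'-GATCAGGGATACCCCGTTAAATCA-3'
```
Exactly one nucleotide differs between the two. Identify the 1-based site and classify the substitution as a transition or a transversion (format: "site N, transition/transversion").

site 18, transversion

The sequences differ only at site 18: G→T (purine→pyrimidine), a transversion.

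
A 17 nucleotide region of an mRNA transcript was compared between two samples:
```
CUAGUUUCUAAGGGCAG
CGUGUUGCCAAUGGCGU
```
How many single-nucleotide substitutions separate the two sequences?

7

Mismatches (1-based): position 2: U→G; position 3: A→U; position 7: U→G; position 9: U→C; position 12: G→U; position 16: A→G; position 17: G→U.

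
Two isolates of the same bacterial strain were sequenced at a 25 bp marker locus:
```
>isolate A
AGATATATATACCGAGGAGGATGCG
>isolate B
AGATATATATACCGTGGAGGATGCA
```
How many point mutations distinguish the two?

2

Comparing position by position, 2 positions differ: 15 (A/T), 25 (G/A).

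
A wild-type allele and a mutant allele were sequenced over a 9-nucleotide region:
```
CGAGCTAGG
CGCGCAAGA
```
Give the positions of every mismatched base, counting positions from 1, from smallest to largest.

3, 6, 9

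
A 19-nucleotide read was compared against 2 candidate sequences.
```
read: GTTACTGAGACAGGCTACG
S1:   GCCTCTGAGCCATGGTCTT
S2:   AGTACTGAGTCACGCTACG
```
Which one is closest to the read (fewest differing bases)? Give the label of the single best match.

S2

Hamming distances to read — S1: 9; S2: 4.
Smallest is S2 with 4 mismatches.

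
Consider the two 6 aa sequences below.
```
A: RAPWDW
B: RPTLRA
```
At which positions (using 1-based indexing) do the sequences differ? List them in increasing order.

2, 3, 4, 5, 6

Differences at position 2 (A→P), position 3 (P→T), position 4 (W→L), position 5 (D→R), position 6 (W→A).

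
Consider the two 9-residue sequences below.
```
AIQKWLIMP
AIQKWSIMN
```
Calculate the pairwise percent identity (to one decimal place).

77.8%

Mismatches at positions 6, 9 (1-based): 2 of 9.
Identical positions: 7/9 = 77.78% → 77.8%.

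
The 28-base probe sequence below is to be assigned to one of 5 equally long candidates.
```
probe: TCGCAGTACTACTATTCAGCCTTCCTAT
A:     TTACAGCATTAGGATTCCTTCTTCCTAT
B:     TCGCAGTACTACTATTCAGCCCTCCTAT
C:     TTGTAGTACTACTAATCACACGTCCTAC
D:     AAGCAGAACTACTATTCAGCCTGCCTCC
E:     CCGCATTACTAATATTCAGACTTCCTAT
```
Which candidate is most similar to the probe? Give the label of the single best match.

B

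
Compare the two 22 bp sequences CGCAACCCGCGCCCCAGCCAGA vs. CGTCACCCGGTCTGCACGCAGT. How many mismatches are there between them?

9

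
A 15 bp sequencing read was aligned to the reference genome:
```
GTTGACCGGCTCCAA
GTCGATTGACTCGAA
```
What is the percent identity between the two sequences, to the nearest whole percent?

Mismatches at positions 3, 6, 7, 9, 13 (1-based): 5 of 15.
Identical positions: 10/15 = 66.67% → 67%.

67%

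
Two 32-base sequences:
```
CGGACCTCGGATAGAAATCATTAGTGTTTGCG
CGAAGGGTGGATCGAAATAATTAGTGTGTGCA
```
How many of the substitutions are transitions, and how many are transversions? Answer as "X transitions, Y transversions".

3 transitions, 6 transversions

Mismatches (1-based):
base 3: G→A (purine→purine, transition)
base 5: C→G (pyrimidine→purine, transversion)
base 6: C→G (pyrimidine→purine, transversion)
base 7: T→G (pyrimidine→purine, transversion)
base 8: C→T (pyrimidine→pyrimidine, transition)
base 13: A→C (purine→pyrimidine, transversion)
base 19: C→A (pyrimidine→purine, transversion)
base 28: T→G (pyrimidine→purine, transversion)
base 32: G→A (purine→purine, transition)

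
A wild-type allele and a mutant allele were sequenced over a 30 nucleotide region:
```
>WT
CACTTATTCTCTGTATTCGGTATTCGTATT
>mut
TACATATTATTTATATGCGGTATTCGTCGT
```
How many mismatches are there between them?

Comparing position by position, 8 positions differ: 1 (C/T), 4 (T/A), 9 (C/A), 11 (C/T), 13 (G/A), 17 (T/G), 28 (A/C), 29 (T/G).

8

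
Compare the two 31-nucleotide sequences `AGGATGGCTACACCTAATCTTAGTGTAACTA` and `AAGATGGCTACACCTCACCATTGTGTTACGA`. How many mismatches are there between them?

7

The sequences differ at sites 2, 16, 18, 20, 22, 27, 30 (1-based) — 7 in total.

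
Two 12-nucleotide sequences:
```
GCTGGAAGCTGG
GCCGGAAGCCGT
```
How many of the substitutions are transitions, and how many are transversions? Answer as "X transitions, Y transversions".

Transitions (purine↔purine or pyrimidine↔pyrimidine): 3 T→C, 10 T→C.
Transversions (purine↔pyrimidine): 12 G→T.

2 transitions, 1 transversion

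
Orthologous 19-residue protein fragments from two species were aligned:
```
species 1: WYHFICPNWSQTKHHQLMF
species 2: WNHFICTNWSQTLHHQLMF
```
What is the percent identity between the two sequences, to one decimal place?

84.2%

3 positions differ (2, 7, 13), so 16 of 19 match: 16/19 = 84.21%.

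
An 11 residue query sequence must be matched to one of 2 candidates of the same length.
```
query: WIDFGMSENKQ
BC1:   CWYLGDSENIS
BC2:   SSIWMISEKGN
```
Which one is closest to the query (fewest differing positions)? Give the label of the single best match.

BC1

BC1 differs at 7 positions; BC2 differs at 9 positions. The closest is BC1.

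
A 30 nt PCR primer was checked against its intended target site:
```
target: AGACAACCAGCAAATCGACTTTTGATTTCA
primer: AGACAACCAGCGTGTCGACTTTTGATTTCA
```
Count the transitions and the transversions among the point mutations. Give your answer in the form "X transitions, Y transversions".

Mismatches (1-based):
base 12: A→G (purine→purine, transition)
base 13: A→T (purine→pyrimidine, transversion)
base 14: A→G (purine→purine, transition)

2 transitions, 1 transversion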